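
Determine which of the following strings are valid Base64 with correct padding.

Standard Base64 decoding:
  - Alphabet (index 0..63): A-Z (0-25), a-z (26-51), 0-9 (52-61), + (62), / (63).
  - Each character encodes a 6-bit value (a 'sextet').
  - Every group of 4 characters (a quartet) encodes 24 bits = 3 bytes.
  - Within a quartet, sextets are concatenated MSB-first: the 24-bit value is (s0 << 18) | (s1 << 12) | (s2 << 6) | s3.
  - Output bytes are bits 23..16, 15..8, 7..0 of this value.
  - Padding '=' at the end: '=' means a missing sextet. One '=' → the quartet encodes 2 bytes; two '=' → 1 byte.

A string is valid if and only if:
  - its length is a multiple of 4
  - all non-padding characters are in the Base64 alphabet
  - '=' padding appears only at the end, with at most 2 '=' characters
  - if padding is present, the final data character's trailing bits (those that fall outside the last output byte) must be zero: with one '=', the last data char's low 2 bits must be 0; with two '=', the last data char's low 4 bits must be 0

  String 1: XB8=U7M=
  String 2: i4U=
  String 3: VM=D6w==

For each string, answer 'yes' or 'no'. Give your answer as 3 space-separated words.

Answer: no yes no

Derivation:
String 1: 'XB8=U7M=' → invalid (bad char(s): ['=']; '=' in middle)
String 2: 'i4U=' → valid
String 3: 'VM=D6w==' → invalid (bad char(s): ['=']; '=' in middle)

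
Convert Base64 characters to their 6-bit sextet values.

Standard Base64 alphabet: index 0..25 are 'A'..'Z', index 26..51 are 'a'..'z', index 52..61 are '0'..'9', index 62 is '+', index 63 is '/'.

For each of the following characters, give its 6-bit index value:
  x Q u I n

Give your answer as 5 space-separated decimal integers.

'x': a..z range, 26 + ord('x') − ord('a') = 49
'Q': A..Z range, ord('Q') − ord('A') = 16
'u': a..z range, 26 + ord('u') − ord('a') = 46
'I': A..Z range, ord('I') − ord('A') = 8
'n': a..z range, 26 + ord('n') − ord('a') = 39

Answer: 49 16 46 8 39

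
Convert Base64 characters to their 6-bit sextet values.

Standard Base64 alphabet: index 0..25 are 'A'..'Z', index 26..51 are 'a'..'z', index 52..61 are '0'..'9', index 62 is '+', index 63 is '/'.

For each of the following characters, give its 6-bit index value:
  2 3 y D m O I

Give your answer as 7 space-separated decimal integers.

Answer: 54 55 50 3 38 14 8

Derivation:
'2': 0..9 range, 52 + ord('2') − ord('0') = 54
'3': 0..9 range, 52 + ord('3') − ord('0') = 55
'y': a..z range, 26 + ord('y') − ord('a') = 50
'D': A..Z range, ord('D') − ord('A') = 3
'm': a..z range, 26 + ord('m') − ord('a') = 38
'O': A..Z range, ord('O') − ord('A') = 14
'I': A..Z range, ord('I') − ord('A') = 8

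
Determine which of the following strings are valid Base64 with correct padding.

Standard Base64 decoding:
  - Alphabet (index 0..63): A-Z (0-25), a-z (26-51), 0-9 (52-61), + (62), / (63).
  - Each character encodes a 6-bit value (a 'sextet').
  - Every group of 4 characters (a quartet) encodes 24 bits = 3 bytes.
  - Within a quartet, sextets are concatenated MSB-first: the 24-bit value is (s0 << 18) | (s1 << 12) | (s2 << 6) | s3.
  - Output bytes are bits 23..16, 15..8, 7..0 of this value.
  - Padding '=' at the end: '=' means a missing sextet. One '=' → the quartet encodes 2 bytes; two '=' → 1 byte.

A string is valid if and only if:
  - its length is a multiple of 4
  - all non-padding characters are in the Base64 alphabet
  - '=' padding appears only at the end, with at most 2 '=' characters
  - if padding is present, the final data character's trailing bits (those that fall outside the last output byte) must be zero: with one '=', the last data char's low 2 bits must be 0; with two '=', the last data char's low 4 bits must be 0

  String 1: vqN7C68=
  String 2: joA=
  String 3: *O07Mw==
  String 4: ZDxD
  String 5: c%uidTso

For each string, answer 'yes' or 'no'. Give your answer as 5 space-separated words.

String 1: 'vqN7C68=' → valid
String 2: 'joA=' → valid
String 3: '*O07Mw==' → invalid (bad char(s): ['*'])
String 4: 'ZDxD' → valid
String 5: 'c%uidTso' → invalid (bad char(s): ['%'])

Answer: yes yes no yes no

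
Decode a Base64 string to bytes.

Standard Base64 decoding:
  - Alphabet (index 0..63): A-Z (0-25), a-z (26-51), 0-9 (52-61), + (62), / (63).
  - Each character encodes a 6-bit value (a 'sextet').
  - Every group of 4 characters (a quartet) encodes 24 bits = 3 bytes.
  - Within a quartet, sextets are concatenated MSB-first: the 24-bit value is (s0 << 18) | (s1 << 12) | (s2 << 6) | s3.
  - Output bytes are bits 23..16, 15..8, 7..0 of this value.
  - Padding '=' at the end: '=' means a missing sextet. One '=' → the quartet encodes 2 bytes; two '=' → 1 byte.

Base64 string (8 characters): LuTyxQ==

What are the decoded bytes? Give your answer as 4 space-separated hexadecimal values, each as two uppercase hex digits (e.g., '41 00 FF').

Answer: 2E E4 F2 C5

Derivation:
After char 0 ('L'=11): chars_in_quartet=1 acc=0xB bytes_emitted=0
After char 1 ('u'=46): chars_in_quartet=2 acc=0x2EE bytes_emitted=0
After char 2 ('T'=19): chars_in_quartet=3 acc=0xBB93 bytes_emitted=0
After char 3 ('y'=50): chars_in_quartet=4 acc=0x2EE4F2 -> emit 2E E4 F2, reset; bytes_emitted=3
After char 4 ('x'=49): chars_in_quartet=1 acc=0x31 bytes_emitted=3
After char 5 ('Q'=16): chars_in_quartet=2 acc=0xC50 bytes_emitted=3
Padding '==': partial quartet acc=0xC50 -> emit C5; bytes_emitted=4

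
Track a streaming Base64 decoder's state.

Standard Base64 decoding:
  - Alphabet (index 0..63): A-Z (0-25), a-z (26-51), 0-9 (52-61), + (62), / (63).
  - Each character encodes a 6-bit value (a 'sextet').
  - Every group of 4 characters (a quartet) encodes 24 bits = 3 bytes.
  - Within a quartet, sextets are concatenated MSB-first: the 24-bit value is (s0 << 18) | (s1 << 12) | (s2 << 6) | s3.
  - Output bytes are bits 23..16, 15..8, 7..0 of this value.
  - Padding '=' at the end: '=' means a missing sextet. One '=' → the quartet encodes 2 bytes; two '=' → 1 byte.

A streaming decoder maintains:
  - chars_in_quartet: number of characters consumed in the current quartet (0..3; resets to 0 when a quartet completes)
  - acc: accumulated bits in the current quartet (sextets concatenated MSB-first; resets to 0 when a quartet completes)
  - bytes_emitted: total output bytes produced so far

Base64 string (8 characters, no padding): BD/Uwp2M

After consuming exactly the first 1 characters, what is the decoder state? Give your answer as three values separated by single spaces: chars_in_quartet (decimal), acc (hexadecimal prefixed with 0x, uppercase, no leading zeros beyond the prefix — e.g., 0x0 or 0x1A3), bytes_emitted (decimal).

Answer: 1 0x1 0

Derivation:
After char 0 ('B'=1): chars_in_quartet=1 acc=0x1 bytes_emitted=0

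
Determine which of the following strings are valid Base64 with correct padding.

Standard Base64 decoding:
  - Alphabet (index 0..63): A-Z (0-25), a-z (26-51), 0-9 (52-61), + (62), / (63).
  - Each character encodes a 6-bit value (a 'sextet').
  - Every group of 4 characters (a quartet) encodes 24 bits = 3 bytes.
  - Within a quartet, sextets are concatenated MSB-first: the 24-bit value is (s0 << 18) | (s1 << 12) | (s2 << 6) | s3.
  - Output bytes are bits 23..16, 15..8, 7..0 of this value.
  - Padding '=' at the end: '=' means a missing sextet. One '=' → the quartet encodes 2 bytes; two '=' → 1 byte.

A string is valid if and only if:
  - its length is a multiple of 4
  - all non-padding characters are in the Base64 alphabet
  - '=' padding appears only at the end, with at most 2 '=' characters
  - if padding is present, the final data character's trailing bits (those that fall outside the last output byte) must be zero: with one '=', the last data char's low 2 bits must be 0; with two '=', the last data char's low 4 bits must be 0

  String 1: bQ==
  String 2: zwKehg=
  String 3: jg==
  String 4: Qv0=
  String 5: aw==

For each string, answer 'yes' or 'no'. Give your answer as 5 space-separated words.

String 1: 'bQ==' → valid
String 2: 'zwKehg=' → invalid (len=7 not mult of 4)
String 3: 'jg==' → valid
String 4: 'Qv0=' → valid
String 5: 'aw==' → valid

Answer: yes no yes yes yes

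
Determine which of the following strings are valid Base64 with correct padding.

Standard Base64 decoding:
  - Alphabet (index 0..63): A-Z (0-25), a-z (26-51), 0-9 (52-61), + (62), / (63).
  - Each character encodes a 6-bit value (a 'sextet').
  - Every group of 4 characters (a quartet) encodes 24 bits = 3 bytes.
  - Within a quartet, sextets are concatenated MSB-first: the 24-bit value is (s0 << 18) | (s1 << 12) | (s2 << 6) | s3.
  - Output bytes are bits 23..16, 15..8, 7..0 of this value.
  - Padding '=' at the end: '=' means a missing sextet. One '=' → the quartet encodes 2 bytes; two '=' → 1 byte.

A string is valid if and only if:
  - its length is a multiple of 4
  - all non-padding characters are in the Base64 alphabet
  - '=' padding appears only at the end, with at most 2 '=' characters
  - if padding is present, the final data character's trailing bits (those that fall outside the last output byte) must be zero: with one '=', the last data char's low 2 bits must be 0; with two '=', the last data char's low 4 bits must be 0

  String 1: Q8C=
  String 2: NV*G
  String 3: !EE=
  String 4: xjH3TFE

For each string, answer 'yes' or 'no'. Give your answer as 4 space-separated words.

String 1: 'Q8C=' → invalid (bad trailing bits)
String 2: 'NV*G' → invalid (bad char(s): ['*'])
String 3: '!EE=' → invalid (bad char(s): ['!'])
String 4: 'xjH3TFE' → invalid (len=7 not mult of 4)

Answer: no no no no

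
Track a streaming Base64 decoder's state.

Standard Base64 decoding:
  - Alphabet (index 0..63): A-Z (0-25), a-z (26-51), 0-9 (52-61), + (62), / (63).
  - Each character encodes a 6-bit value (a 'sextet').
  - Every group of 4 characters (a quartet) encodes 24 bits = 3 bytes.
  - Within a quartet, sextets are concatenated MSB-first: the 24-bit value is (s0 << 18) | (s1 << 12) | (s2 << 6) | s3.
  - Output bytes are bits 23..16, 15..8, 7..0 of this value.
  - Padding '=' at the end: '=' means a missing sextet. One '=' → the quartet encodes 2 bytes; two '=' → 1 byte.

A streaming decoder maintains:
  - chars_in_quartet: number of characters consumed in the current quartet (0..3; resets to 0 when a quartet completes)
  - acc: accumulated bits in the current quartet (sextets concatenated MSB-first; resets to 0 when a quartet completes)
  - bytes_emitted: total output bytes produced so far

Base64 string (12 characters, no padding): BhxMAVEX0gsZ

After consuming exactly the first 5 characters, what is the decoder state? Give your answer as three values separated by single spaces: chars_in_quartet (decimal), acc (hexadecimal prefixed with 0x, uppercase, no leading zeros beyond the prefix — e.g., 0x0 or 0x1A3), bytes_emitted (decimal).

After char 0 ('B'=1): chars_in_quartet=1 acc=0x1 bytes_emitted=0
After char 1 ('h'=33): chars_in_quartet=2 acc=0x61 bytes_emitted=0
After char 2 ('x'=49): chars_in_quartet=3 acc=0x1871 bytes_emitted=0
After char 3 ('M'=12): chars_in_quartet=4 acc=0x61C4C -> emit 06 1C 4C, reset; bytes_emitted=3
After char 4 ('A'=0): chars_in_quartet=1 acc=0x0 bytes_emitted=3

Answer: 1 0x0 3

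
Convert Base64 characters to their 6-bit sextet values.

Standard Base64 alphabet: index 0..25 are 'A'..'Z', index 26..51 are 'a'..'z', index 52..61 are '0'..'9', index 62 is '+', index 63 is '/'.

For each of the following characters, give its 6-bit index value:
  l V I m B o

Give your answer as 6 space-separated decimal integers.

Answer: 37 21 8 38 1 40

Derivation:
'l': a..z range, 26 + ord('l') − ord('a') = 37
'V': A..Z range, ord('V') − ord('A') = 21
'I': A..Z range, ord('I') − ord('A') = 8
'm': a..z range, 26 + ord('m') − ord('a') = 38
'B': A..Z range, ord('B') − ord('A') = 1
'o': a..z range, 26 + ord('o') − ord('a') = 40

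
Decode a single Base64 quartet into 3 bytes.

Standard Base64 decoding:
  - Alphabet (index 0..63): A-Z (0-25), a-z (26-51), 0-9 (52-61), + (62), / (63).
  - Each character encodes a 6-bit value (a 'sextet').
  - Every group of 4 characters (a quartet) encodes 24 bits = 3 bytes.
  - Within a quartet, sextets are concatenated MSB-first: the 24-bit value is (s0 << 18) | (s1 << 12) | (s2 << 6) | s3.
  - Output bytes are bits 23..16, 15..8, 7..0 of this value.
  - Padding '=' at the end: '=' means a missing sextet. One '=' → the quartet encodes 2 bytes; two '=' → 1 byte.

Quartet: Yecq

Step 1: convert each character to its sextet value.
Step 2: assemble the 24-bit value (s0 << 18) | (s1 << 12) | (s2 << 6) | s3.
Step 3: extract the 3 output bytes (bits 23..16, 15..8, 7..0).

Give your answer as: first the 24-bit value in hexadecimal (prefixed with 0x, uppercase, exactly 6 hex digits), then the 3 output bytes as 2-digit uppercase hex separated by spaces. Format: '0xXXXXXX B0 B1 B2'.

Answer: 0x61E72A 61 E7 2A

Derivation:
Sextets: Y=24, e=30, c=28, q=42
24-bit: (24<<18) | (30<<12) | (28<<6) | 42
      = 0x600000 | 0x01E000 | 0x000700 | 0x00002A
      = 0x61E72A
Bytes: (v>>16)&0xFF=61, (v>>8)&0xFF=E7, v&0xFF=2A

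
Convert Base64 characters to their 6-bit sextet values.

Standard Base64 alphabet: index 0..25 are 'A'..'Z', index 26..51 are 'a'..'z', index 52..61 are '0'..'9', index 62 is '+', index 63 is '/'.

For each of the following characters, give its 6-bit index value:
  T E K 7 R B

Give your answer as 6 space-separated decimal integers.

Answer: 19 4 10 59 17 1

Derivation:
'T': A..Z range, ord('T') − ord('A') = 19
'E': A..Z range, ord('E') − ord('A') = 4
'K': A..Z range, ord('K') − ord('A') = 10
'7': 0..9 range, 52 + ord('7') − ord('0') = 59
'R': A..Z range, ord('R') − ord('A') = 17
'B': A..Z range, ord('B') − ord('A') = 1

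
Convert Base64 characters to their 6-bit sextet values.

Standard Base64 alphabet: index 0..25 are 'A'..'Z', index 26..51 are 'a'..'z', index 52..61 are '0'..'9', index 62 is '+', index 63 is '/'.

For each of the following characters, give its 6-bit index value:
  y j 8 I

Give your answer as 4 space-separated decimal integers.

Answer: 50 35 60 8

Derivation:
'y': a..z range, 26 + ord('y') − ord('a') = 50
'j': a..z range, 26 + ord('j') − ord('a') = 35
'8': 0..9 range, 52 + ord('8') − ord('0') = 60
'I': A..Z range, ord('I') − ord('A') = 8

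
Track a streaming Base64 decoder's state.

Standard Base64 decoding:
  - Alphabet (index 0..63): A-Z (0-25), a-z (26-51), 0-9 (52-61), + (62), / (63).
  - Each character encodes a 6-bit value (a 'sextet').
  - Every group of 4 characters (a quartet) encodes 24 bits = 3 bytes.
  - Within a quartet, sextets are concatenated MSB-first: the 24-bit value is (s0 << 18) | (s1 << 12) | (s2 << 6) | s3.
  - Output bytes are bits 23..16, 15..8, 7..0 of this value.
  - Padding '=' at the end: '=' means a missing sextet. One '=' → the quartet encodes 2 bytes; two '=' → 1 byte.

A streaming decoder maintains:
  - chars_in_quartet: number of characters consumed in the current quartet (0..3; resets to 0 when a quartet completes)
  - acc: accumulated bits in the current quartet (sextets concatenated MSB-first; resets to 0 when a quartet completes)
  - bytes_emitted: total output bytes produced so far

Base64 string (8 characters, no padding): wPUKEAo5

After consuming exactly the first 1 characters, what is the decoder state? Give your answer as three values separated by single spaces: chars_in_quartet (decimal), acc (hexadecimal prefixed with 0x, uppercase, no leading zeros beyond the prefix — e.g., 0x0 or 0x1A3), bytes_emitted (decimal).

After char 0 ('w'=48): chars_in_quartet=1 acc=0x30 bytes_emitted=0

Answer: 1 0x30 0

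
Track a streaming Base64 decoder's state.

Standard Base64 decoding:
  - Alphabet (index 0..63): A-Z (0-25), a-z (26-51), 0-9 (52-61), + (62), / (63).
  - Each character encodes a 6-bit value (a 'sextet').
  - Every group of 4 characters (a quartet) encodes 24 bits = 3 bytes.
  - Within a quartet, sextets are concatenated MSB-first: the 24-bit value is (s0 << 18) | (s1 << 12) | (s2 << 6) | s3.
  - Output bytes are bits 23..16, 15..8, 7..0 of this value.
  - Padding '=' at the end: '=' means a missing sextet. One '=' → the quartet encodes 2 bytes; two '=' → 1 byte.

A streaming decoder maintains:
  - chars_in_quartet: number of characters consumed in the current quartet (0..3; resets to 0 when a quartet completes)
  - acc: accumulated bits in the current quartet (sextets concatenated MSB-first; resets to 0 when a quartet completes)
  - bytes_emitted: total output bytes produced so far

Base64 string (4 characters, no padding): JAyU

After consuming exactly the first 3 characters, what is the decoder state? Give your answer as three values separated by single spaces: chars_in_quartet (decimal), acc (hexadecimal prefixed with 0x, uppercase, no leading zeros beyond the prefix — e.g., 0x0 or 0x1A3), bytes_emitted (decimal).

Answer: 3 0x9032 0

Derivation:
After char 0 ('J'=9): chars_in_quartet=1 acc=0x9 bytes_emitted=0
After char 1 ('A'=0): chars_in_quartet=2 acc=0x240 bytes_emitted=0
After char 2 ('y'=50): chars_in_quartet=3 acc=0x9032 bytes_emitted=0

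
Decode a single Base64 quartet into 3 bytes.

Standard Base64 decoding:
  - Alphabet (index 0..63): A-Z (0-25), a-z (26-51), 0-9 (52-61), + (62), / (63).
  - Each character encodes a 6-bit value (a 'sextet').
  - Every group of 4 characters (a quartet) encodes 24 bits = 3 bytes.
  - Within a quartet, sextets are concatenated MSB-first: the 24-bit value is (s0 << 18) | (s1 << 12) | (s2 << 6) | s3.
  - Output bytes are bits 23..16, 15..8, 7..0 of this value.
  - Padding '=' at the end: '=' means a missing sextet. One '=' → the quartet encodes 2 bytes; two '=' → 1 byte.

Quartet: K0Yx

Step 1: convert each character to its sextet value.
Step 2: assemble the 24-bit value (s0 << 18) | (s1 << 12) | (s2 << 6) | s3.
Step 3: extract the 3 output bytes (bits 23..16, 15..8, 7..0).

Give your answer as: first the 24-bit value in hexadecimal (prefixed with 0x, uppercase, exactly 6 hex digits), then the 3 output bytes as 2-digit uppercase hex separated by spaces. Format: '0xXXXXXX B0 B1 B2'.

Answer: 0x2B4631 2B 46 31

Derivation:
Sextets: K=10, 0=52, Y=24, x=49
24-bit: (10<<18) | (52<<12) | (24<<6) | 49
      = 0x280000 | 0x034000 | 0x000600 | 0x000031
      = 0x2B4631
Bytes: (v>>16)&0xFF=2B, (v>>8)&0xFF=46, v&0xFF=31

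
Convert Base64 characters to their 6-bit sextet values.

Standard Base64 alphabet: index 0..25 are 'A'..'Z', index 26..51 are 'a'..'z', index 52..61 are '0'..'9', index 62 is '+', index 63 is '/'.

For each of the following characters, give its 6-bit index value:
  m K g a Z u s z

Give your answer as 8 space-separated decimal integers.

Answer: 38 10 32 26 25 46 44 51

Derivation:
'm': a..z range, 26 + ord('m') − ord('a') = 38
'K': A..Z range, ord('K') − ord('A') = 10
'g': a..z range, 26 + ord('g') − ord('a') = 32
'a': a..z range, 26 + ord('a') − ord('a') = 26
'Z': A..Z range, ord('Z') − ord('A') = 25
'u': a..z range, 26 + ord('u') − ord('a') = 46
's': a..z range, 26 + ord('s') − ord('a') = 44
'z': a..z range, 26 + ord('z') − ord('a') = 51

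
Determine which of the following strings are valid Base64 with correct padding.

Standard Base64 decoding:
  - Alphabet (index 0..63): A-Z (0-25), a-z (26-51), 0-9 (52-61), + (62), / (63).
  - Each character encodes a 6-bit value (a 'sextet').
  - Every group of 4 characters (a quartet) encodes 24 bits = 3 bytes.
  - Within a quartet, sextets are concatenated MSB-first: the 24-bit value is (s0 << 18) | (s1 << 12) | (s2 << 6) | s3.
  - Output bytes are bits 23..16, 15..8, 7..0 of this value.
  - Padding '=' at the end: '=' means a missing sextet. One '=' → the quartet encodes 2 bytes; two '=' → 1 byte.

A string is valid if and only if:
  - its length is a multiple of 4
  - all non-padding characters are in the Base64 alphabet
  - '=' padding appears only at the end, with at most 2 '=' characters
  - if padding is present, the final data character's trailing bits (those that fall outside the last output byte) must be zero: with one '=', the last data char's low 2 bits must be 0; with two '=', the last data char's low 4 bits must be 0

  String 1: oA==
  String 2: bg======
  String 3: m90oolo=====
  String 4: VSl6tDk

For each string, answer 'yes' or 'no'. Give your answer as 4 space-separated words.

String 1: 'oA==' → valid
String 2: 'bg======' → invalid (6 pad chars (max 2))
String 3: 'm90oolo=====' → invalid (5 pad chars (max 2))
String 4: 'VSl6tDk' → invalid (len=7 not mult of 4)

Answer: yes no no no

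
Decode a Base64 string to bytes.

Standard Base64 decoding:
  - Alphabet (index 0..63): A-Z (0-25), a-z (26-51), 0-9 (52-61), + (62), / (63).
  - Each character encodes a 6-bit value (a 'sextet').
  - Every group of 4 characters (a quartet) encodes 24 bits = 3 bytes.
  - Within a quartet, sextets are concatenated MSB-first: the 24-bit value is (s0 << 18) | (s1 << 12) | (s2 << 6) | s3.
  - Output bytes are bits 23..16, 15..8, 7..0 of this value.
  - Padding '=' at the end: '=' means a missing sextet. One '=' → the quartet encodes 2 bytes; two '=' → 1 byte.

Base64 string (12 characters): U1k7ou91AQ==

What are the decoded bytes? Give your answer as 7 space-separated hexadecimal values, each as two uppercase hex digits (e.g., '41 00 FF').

Answer: 53 59 3B A2 EF 75 01

Derivation:
After char 0 ('U'=20): chars_in_quartet=1 acc=0x14 bytes_emitted=0
After char 1 ('1'=53): chars_in_quartet=2 acc=0x535 bytes_emitted=0
After char 2 ('k'=36): chars_in_quartet=3 acc=0x14D64 bytes_emitted=0
After char 3 ('7'=59): chars_in_quartet=4 acc=0x53593B -> emit 53 59 3B, reset; bytes_emitted=3
After char 4 ('o'=40): chars_in_quartet=1 acc=0x28 bytes_emitted=3
After char 5 ('u'=46): chars_in_quartet=2 acc=0xA2E bytes_emitted=3
After char 6 ('9'=61): chars_in_quartet=3 acc=0x28BBD bytes_emitted=3
After char 7 ('1'=53): chars_in_quartet=4 acc=0xA2EF75 -> emit A2 EF 75, reset; bytes_emitted=6
After char 8 ('A'=0): chars_in_quartet=1 acc=0x0 bytes_emitted=6
After char 9 ('Q'=16): chars_in_quartet=2 acc=0x10 bytes_emitted=6
Padding '==': partial quartet acc=0x10 -> emit 01; bytes_emitted=7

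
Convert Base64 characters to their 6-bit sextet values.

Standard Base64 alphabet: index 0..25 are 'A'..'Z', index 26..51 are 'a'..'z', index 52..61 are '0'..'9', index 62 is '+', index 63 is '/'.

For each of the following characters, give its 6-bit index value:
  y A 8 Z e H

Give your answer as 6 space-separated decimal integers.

'y': a..z range, 26 + ord('y') − ord('a') = 50
'A': A..Z range, ord('A') − ord('A') = 0
'8': 0..9 range, 52 + ord('8') − ord('0') = 60
'Z': A..Z range, ord('Z') − ord('A') = 25
'e': a..z range, 26 + ord('e') − ord('a') = 30
'H': A..Z range, ord('H') − ord('A') = 7

Answer: 50 0 60 25 30 7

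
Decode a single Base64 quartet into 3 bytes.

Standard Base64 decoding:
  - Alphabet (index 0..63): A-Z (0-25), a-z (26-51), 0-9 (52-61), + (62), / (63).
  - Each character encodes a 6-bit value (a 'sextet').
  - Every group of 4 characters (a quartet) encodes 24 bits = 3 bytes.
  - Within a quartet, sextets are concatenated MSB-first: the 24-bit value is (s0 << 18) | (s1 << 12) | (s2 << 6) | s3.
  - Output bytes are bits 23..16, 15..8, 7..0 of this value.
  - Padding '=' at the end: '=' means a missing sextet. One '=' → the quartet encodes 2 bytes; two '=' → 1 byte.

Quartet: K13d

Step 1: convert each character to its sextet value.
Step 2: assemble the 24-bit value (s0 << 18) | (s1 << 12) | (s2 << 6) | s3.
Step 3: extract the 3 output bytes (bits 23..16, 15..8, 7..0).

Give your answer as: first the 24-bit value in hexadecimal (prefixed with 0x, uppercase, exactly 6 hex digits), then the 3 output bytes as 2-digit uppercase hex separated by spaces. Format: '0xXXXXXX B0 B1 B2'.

Answer: 0x2B5DDD 2B 5D DD

Derivation:
Sextets: K=10, 1=53, 3=55, d=29
24-bit: (10<<18) | (53<<12) | (55<<6) | 29
      = 0x280000 | 0x035000 | 0x000DC0 | 0x00001D
      = 0x2B5DDD
Bytes: (v>>16)&0xFF=2B, (v>>8)&0xFF=5D, v&0xFF=DD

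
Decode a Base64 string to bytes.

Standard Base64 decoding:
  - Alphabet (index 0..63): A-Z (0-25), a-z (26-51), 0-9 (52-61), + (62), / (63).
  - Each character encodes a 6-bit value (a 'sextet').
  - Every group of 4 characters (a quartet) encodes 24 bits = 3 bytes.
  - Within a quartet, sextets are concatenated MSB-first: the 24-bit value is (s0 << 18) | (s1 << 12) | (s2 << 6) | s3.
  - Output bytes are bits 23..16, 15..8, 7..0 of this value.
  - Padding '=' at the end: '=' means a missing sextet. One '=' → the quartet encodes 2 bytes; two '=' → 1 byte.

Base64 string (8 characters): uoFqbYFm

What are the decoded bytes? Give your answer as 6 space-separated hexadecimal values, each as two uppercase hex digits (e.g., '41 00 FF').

Answer: BA 81 6A 6D 81 66

Derivation:
After char 0 ('u'=46): chars_in_quartet=1 acc=0x2E bytes_emitted=0
After char 1 ('o'=40): chars_in_quartet=2 acc=0xBA8 bytes_emitted=0
After char 2 ('F'=5): chars_in_quartet=3 acc=0x2EA05 bytes_emitted=0
After char 3 ('q'=42): chars_in_quartet=4 acc=0xBA816A -> emit BA 81 6A, reset; bytes_emitted=3
After char 4 ('b'=27): chars_in_quartet=1 acc=0x1B bytes_emitted=3
After char 5 ('Y'=24): chars_in_quartet=2 acc=0x6D8 bytes_emitted=3
After char 6 ('F'=5): chars_in_quartet=3 acc=0x1B605 bytes_emitted=3
After char 7 ('m'=38): chars_in_quartet=4 acc=0x6D8166 -> emit 6D 81 66, reset; bytes_emitted=6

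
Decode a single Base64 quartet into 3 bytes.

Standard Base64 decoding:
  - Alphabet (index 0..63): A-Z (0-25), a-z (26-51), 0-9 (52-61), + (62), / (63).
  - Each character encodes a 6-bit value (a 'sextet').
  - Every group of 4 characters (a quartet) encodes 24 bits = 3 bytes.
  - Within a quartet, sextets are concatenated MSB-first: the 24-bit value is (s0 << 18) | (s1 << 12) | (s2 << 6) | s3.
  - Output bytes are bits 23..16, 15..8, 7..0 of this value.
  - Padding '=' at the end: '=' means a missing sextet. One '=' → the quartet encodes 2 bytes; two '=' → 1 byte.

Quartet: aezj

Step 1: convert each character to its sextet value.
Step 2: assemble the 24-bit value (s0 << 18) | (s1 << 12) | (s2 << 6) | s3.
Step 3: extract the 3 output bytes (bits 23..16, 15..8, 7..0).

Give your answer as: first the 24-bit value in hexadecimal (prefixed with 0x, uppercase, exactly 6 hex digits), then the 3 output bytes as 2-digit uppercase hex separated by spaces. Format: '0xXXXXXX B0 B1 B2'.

Sextets: a=26, e=30, z=51, j=35
24-bit: (26<<18) | (30<<12) | (51<<6) | 35
      = 0x680000 | 0x01E000 | 0x000CC0 | 0x000023
      = 0x69ECE3
Bytes: (v>>16)&0xFF=69, (v>>8)&0xFF=EC, v&0xFF=E3

Answer: 0x69ECE3 69 EC E3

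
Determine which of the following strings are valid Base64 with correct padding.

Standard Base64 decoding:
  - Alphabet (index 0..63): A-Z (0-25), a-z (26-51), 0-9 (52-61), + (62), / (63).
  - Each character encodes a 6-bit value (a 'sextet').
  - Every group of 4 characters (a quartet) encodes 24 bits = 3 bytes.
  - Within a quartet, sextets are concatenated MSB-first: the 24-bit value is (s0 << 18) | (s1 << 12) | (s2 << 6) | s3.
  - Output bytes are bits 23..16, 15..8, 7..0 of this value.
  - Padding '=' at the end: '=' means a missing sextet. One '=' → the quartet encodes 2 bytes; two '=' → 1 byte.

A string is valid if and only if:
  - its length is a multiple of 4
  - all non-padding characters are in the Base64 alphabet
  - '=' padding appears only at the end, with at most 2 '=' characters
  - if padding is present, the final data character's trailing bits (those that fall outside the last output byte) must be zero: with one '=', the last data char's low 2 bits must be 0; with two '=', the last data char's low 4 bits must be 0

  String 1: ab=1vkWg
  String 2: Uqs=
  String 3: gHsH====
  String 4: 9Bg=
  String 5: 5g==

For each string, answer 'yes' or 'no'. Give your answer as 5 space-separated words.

String 1: 'ab=1vkWg' → invalid (bad char(s): ['=']; '=' in middle)
String 2: 'Uqs=' → valid
String 3: 'gHsH====' → invalid (4 pad chars (max 2))
String 4: '9Bg=' → valid
String 5: '5g==' → valid

Answer: no yes no yes yes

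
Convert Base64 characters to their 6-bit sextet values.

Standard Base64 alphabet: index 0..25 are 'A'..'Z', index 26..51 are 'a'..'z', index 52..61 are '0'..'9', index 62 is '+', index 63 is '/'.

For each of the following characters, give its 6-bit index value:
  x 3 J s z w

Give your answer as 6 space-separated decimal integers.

'x': a..z range, 26 + ord('x') − ord('a') = 49
'3': 0..9 range, 52 + ord('3') − ord('0') = 55
'J': A..Z range, ord('J') − ord('A') = 9
's': a..z range, 26 + ord('s') − ord('a') = 44
'z': a..z range, 26 + ord('z') − ord('a') = 51
'w': a..z range, 26 + ord('w') − ord('a') = 48

Answer: 49 55 9 44 51 48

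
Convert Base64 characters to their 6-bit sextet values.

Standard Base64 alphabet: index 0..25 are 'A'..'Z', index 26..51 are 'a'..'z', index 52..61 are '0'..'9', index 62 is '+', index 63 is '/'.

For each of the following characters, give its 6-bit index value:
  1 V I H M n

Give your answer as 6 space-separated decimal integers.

Answer: 53 21 8 7 12 39

Derivation:
'1': 0..9 range, 52 + ord('1') − ord('0') = 53
'V': A..Z range, ord('V') − ord('A') = 21
'I': A..Z range, ord('I') − ord('A') = 8
'H': A..Z range, ord('H') − ord('A') = 7
'M': A..Z range, ord('M') − ord('A') = 12
'n': a..z range, 26 + ord('n') − ord('a') = 39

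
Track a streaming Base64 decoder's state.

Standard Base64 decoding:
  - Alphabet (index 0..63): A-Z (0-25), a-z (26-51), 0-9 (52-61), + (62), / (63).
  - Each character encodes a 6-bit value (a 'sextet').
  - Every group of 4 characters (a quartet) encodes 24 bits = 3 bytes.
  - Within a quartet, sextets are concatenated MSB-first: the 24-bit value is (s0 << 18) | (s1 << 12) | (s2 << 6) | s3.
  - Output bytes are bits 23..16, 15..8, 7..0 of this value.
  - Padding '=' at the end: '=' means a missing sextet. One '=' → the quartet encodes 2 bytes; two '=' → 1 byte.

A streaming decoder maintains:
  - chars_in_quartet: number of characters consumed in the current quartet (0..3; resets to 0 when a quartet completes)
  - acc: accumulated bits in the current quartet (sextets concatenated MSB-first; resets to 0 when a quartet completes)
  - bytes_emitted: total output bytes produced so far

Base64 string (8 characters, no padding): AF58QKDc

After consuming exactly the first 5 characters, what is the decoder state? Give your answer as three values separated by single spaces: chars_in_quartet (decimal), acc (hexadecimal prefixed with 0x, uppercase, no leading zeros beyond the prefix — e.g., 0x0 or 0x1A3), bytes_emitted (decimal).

Answer: 1 0x10 3

Derivation:
After char 0 ('A'=0): chars_in_quartet=1 acc=0x0 bytes_emitted=0
After char 1 ('F'=5): chars_in_quartet=2 acc=0x5 bytes_emitted=0
After char 2 ('5'=57): chars_in_quartet=3 acc=0x179 bytes_emitted=0
After char 3 ('8'=60): chars_in_quartet=4 acc=0x5E7C -> emit 00 5E 7C, reset; bytes_emitted=3
After char 4 ('Q'=16): chars_in_quartet=1 acc=0x10 bytes_emitted=3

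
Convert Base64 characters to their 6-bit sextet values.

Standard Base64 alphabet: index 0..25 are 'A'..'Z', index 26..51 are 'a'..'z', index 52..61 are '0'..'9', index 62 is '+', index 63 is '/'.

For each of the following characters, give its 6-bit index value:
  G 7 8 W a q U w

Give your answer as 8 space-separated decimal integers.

Answer: 6 59 60 22 26 42 20 48

Derivation:
'G': A..Z range, ord('G') − ord('A') = 6
'7': 0..9 range, 52 + ord('7') − ord('0') = 59
'8': 0..9 range, 52 + ord('8') − ord('0') = 60
'W': A..Z range, ord('W') − ord('A') = 22
'a': a..z range, 26 + ord('a') − ord('a') = 26
'q': a..z range, 26 + ord('q') − ord('a') = 42
'U': A..Z range, ord('U') − ord('A') = 20
'w': a..z range, 26 + ord('w') − ord('a') = 48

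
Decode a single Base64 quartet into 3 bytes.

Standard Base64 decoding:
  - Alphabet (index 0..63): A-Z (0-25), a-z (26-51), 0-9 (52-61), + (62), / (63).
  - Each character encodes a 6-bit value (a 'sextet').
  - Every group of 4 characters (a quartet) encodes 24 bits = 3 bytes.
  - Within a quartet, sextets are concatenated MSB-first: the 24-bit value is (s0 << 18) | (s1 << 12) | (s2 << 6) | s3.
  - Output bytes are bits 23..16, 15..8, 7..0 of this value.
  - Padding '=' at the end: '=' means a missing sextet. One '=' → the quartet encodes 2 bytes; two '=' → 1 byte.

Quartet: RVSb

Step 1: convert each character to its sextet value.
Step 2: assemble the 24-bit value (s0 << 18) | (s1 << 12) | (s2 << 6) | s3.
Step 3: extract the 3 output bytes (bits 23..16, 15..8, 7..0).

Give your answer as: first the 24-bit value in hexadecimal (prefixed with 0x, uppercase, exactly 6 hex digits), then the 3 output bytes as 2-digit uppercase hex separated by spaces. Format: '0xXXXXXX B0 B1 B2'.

Answer: 0x45549B 45 54 9B

Derivation:
Sextets: R=17, V=21, S=18, b=27
24-bit: (17<<18) | (21<<12) | (18<<6) | 27
      = 0x440000 | 0x015000 | 0x000480 | 0x00001B
      = 0x45549B
Bytes: (v>>16)&0xFF=45, (v>>8)&0xFF=54, v&0xFF=9B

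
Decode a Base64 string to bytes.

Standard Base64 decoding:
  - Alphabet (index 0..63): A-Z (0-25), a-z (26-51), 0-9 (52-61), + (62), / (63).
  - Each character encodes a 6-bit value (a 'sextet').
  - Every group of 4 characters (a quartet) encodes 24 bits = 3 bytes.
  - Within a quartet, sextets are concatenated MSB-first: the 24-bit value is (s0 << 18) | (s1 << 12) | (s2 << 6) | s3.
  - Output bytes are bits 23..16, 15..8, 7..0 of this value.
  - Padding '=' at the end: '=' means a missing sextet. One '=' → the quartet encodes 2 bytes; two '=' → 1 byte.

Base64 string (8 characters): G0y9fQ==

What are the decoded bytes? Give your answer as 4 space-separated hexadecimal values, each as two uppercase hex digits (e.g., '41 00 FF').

Answer: 1B 4C BD 7D

Derivation:
After char 0 ('G'=6): chars_in_quartet=1 acc=0x6 bytes_emitted=0
After char 1 ('0'=52): chars_in_quartet=2 acc=0x1B4 bytes_emitted=0
After char 2 ('y'=50): chars_in_quartet=3 acc=0x6D32 bytes_emitted=0
After char 3 ('9'=61): chars_in_quartet=4 acc=0x1B4CBD -> emit 1B 4C BD, reset; bytes_emitted=3
After char 4 ('f'=31): chars_in_quartet=1 acc=0x1F bytes_emitted=3
After char 5 ('Q'=16): chars_in_quartet=2 acc=0x7D0 bytes_emitted=3
Padding '==': partial quartet acc=0x7D0 -> emit 7D; bytes_emitted=4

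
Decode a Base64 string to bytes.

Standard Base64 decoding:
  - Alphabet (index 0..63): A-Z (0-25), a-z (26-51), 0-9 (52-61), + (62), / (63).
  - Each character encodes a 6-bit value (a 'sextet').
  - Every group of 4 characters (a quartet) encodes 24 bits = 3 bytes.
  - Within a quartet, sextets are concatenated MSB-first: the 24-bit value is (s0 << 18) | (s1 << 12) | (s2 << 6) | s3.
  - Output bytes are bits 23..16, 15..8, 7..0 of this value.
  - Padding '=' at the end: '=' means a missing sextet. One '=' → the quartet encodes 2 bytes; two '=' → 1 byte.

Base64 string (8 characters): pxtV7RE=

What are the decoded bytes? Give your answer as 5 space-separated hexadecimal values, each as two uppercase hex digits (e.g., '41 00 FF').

After char 0 ('p'=41): chars_in_quartet=1 acc=0x29 bytes_emitted=0
After char 1 ('x'=49): chars_in_quartet=2 acc=0xA71 bytes_emitted=0
After char 2 ('t'=45): chars_in_quartet=3 acc=0x29C6D bytes_emitted=0
After char 3 ('V'=21): chars_in_quartet=4 acc=0xA71B55 -> emit A7 1B 55, reset; bytes_emitted=3
After char 4 ('7'=59): chars_in_quartet=1 acc=0x3B bytes_emitted=3
After char 5 ('R'=17): chars_in_quartet=2 acc=0xED1 bytes_emitted=3
After char 6 ('E'=4): chars_in_quartet=3 acc=0x3B444 bytes_emitted=3
Padding '=': partial quartet acc=0x3B444 -> emit ED 11; bytes_emitted=5

Answer: A7 1B 55 ED 11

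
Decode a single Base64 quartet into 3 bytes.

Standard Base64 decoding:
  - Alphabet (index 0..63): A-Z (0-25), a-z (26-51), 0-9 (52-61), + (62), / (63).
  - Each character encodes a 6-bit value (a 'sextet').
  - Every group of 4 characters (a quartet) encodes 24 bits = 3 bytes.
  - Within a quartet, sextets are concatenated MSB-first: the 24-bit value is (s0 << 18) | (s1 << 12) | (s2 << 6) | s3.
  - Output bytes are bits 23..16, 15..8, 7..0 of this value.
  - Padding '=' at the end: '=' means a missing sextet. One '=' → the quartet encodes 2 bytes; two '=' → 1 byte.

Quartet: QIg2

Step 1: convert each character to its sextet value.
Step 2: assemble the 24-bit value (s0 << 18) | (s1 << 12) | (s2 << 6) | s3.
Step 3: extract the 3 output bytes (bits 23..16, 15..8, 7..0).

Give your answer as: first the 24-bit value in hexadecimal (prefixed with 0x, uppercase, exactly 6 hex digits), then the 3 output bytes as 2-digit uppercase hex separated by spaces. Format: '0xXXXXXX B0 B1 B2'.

Answer: 0x408836 40 88 36

Derivation:
Sextets: Q=16, I=8, g=32, 2=54
24-bit: (16<<18) | (8<<12) | (32<<6) | 54
      = 0x400000 | 0x008000 | 0x000800 | 0x000036
      = 0x408836
Bytes: (v>>16)&0xFF=40, (v>>8)&0xFF=88, v&0xFF=36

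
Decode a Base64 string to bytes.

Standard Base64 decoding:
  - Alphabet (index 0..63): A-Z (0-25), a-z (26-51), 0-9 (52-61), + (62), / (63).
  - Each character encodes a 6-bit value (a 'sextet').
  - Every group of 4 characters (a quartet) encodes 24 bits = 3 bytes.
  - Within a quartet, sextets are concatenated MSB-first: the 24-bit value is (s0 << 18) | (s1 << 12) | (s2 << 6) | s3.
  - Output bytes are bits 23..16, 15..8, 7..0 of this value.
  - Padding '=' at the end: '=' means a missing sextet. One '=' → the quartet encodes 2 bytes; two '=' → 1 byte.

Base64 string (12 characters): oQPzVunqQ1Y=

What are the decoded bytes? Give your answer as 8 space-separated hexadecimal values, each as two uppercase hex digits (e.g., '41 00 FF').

Answer: A1 03 F3 56 E9 EA 43 56

Derivation:
After char 0 ('o'=40): chars_in_quartet=1 acc=0x28 bytes_emitted=0
After char 1 ('Q'=16): chars_in_quartet=2 acc=0xA10 bytes_emitted=0
After char 2 ('P'=15): chars_in_quartet=3 acc=0x2840F bytes_emitted=0
After char 3 ('z'=51): chars_in_quartet=4 acc=0xA103F3 -> emit A1 03 F3, reset; bytes_emitted=3
After char 4 ('V'=21): chars_in_quartet=1 acc=0x15 bytes_emitted=3
After char 5 ('u'=46): chars_in_quartet=2 acc=0x56E bytes_emitted=3
After char 6 ('n'=39): chars_in_quartet=3 acc=0x15BA7 bytes_emitted=3
After char 7 ('q'=42): chars_in_quartet=4 acc=0x56E9EA -> emit 56 E9 EA, reset; bytes_emitted=6
After char 8 ('Q'=16): chars_in_quartet=1 acc=0x10 bytes_emitted=6
After char 9 ('1'=53): chars_in_quartet=2 acc=0x435 bytes_emitted=6
After char 10 ('Y'=24): chars_in_quartet=3 acc=0x10D58 bytes_emitted=6
Padding '=': partial quartet acc=0x10D58 -> emit 43 56; bytes_emitted=8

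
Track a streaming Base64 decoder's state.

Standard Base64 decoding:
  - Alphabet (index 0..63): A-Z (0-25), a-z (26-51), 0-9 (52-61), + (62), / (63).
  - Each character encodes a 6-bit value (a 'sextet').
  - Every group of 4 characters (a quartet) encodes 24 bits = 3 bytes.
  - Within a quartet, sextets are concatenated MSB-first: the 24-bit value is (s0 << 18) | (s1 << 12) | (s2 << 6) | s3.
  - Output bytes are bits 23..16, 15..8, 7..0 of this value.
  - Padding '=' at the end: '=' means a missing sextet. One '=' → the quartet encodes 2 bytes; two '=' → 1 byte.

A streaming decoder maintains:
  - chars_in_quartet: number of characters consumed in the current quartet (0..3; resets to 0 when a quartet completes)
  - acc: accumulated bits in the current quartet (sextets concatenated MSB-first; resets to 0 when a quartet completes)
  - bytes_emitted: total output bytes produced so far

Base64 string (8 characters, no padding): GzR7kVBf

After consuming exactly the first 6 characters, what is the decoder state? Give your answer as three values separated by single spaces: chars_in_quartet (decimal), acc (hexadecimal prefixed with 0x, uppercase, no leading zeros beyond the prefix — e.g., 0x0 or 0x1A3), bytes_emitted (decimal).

Answer: 2 0x915 3

Derivation:
After char 0 ('G'=6): chars_in_quartet=1 acc=0x6 bytes_emitted=0
After char 1 ('z'=51): chars_in_quartet=2 acc=0x1B3 bytes_emitted=0
After char 2 ('R'=17): chars_in_quartet=3 acc=0x6CD1 bytes_emitted=0
After char 3 ('7'=59): chars_in_quartet=4 acc=0x1B347B -> emit 1B 34 7B, reset; bytes_emitted=3
After char 4 ('k'=36): chars_in_quartet=1 acc=0x24 bytes_emitted=3
After char 5 ('V'=21): chars_in_quartet=2 acc=0x915 bytes_emitted=3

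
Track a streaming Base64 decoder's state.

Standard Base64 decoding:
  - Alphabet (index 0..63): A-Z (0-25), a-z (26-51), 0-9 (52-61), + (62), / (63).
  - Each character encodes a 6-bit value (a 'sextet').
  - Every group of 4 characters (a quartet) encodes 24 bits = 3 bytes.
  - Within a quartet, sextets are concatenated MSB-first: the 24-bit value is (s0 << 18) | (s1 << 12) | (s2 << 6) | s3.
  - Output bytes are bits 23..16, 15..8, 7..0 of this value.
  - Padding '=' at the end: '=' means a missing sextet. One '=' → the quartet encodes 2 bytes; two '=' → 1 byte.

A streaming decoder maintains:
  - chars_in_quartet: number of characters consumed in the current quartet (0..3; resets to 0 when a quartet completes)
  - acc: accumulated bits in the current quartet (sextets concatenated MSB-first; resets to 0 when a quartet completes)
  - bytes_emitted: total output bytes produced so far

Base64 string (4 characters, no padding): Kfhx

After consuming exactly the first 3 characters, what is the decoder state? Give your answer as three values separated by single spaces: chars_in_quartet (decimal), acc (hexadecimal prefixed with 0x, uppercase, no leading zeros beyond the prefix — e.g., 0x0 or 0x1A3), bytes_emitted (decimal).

After char 0 ('K'=10): chars_in_quartet=1 acc=0xA bytes_emitted=0
After char 1 ('f'=31): chars_in_quartet=2 acc=0x29F bytes_emitted=0
After char 2 ('h'=33): chars_in_quartet=3 acc=0xA7E1 bytes_emitted=0

Answer: 3 0xA7E1 0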